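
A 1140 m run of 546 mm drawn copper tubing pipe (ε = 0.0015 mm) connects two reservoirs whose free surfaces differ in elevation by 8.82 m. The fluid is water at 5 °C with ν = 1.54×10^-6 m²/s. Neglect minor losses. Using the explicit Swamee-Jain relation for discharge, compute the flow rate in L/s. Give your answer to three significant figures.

Swamee-Jain (Type II): Q = -0.965·√(gD⁵h_f/L)·ln[ε/(3.7D) + √(3.17ν²L/(gD³h_f))]
√(gD⁵h_f/L) = √(9.81·0.546⁵·8.82/1140) = 0.06069
ε/(3.7D) = 7.43×10^-7; √(3.17ν²L/(gD³h_f)) = 2.47×10^-5
Q = -0.965·0.06069·ln(2.541×10^-5) = 0.6196 m³/s
Check: V = 2.65 m/s, Re = 9.38×10^5, f = 0.01180, h_f = 8.79 m ≈ 8.82 m ✓

Q ≈ 620 L/s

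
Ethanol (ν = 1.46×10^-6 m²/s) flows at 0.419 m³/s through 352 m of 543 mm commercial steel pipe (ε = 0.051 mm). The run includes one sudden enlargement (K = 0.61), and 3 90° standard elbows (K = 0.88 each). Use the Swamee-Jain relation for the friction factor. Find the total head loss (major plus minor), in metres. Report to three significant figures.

H_L ≈ 2.05 m

V = 4Q/(πD²) = 1.809 m/s; V²/2g = 0.1669 m
Re = 6.73×10^5, ε/D = 9.39×10^-5 → f = 0.01393 (Swamee-Jain)
Major: h_f = f(L/D)·V²/2g = 0.01393·648.3·0.1669 = 1.507 m
Minor: ΣK = 3.25; h_m = ΣK·V²/2g = 0.5423 m
Total H_L = 1.507 + 0.5423 = 2.049 m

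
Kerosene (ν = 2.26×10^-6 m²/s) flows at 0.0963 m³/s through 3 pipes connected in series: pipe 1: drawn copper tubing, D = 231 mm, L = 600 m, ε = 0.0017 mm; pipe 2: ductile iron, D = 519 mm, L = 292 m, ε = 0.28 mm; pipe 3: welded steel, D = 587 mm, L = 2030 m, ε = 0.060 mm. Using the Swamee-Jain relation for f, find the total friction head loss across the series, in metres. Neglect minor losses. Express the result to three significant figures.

H ≈ 11.1 m

Pipe 1: V = 2.298 m/s, Re = 2.35×10^5, ε/D = 7.36×10^-6, f = 0.01513, h_1 = f(L/D)V²/2g = 10.58 m
Pipe 2: V = 0.4552 m/s, Re = 1.05×10^5, ε/D = 5.39×10^-4, f = 0.02047, h_2 = f(L/D)V²/2g = 0.1216 m
Pipe 3: V = 0.3558 m/s, Re = 9.24×10^4, ε/D = 1.02×10^-4, f = 0.01874, h_3 = f(L/D)V²/2g = 0.4182 m
Series → Q common, losses add: H = Σh = 11.12 m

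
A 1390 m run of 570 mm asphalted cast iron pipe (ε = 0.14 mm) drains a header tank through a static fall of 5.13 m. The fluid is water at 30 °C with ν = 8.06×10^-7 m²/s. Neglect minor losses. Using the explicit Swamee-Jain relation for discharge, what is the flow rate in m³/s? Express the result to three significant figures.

Q ≈ 0.423 m³/s

Swamee-Jain (Type II): Q = -0.965·√(gD⁵h_f/L)·ln[ε/(3.7D) + √(3.17ν²L/(gD³h_f))]
√(gD⁵h_f/L) = √(9.81·0.570⁵·5.13/1390) = 0.04667
ε/(3.7D) = 6.64×10^-5; √(3.17ν²L/(gD³h_f)) = 1.75×10^-5
Q = -0.965·0.04667·ln(8.391×10^-5) = 0.4227 m³/s
Check: V = 1.66 m/s, Re = 1.17×10^6, f = 0.01513, h_f = 5.16 m ≈ 5.13 m ✓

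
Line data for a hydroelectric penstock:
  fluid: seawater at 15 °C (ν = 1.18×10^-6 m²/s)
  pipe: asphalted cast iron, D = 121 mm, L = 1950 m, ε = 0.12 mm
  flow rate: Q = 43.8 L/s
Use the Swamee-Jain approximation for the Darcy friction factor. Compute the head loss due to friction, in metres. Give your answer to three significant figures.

V = 4Q/(πD²) = 4·0.0438/(π·0.121²) = 3.809 m/s
Re = VD/ν = 3.809·0.121/1.18×10^-6 = 3.91×10^5 → turbulent
ε/D = 0.12/121 = 9.92×10^-4
Swamee-Jain: f = 0.02049
h_f = f(L/D)V²/(2g) = 0.02049·(1950/0.121)·3.809²/(2·9.81) = 244.2 m

h_f ≈ 244 m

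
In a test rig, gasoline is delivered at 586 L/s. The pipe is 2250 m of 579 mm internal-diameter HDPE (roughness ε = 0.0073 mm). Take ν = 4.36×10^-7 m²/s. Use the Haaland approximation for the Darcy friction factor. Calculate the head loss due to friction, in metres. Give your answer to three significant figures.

V = 4Q/(πD²) = 4·0.586/(π·0.579²) = 2.226 m/s
Re = VD/ν = 2.226·0.579/4.36×10^-7 = 2.96×10^6 → turbulent
ε/D = 0.0073/579 = 1.26×10^-5
Haaland: f = 0.01022
h_f = f(L/D)V²/(2g) = 0.01022·(2250/0.579)·2.226²/(2·9.81) = 10.02 m

h_f ≈ 10.0 m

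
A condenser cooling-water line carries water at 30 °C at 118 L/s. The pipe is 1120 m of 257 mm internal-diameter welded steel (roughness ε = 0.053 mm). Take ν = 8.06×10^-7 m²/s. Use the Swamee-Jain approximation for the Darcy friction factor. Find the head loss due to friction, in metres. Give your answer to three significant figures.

V = 4Q/(πD²) = 4·0.118/(π·0.257²) = 2.275 m/s
Re = VD/ν = 2.275·0.257/8.06×10^-7 = 7.25×10^5 → turbulent
ε/D = 0.053/257 = 2.06×10^-4
Swamee-Jain: f = 0.01513
h_f = f(L/D)V²/(2g) = 0.01513·(1120/0.257)·2.275²/(2·9.81) = 17.39 m

h_f ≈ 17.4 m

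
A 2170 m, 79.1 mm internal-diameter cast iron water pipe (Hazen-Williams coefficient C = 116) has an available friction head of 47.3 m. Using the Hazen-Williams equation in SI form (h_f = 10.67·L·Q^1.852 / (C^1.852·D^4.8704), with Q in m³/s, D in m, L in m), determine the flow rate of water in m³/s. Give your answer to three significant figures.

Q ≈ 0.00518 m³/s

Rearranging: Q = [h_f·C^1.852·D^4.8704 / (10.67·L)]^(1/1.852)
Q = [47.3·116^1.852·0.0791^4.8704 / (10.67·2170)]^0.540 = 0.005182 m³/s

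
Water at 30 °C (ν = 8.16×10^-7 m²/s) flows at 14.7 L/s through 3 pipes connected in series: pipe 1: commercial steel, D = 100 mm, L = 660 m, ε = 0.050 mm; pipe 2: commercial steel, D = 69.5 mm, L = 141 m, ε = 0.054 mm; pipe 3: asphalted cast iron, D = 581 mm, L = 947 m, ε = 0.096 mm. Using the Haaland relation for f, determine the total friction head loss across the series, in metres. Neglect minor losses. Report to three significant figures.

H ≈ 51.9 m

Pipe 1: V = 1.872 m/s, Re = 2.29×10^5, ε/D = 5.00×10^-4, f = 0.01843, h_1 = f(L/D)V²/2g = 21.71 m
Pipe 2: V = 3.875 m/s, Re = 3.30×10^5, ε/D = 7.77×10^-4, f = 0.01944, h_2 = f(L/D)V²/2g = 30.18 m
Pipe 3: V = 0.05545 m/s, Re = 3.95×10^4, ε/D = 1.65×10^-4, f = 0.02228, h_3 = f(L/D)V²/2g = 0.005690 m
Series → Q common, losses add: H = Σh = 51.90 m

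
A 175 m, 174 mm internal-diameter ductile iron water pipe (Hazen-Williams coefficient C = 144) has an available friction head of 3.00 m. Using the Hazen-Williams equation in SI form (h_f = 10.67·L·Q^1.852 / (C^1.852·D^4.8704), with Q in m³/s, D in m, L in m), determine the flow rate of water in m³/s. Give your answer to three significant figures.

Rearranging: Q = [h_f·C^1.852·D^4.8704 / (10.67·L)]^(1/1.852)
Q = [3.00·144^1.852·0.174^4.8704 / (10.67·175)]^0.540 = 0.04492 m³/s

Q ≈ 0.0449 m³/s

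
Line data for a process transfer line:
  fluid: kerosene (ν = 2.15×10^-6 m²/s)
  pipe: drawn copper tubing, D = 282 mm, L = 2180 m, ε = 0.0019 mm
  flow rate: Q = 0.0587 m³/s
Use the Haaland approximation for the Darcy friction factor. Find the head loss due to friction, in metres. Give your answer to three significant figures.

V = 4Q/(πD²) = 4·0.0587/(π·0.282²) = 0.9398 m/s
Re = VD/ν = 0.9398·0.282/2.15×10^-6 = 1.23×10^5 → turbulent
ε/D = 0.0019/282 = 6.74×10^-6
Haaland: f = 0.01710
h_f = f(L/D)V²/(2g) = 0.01710·(2180/0.282)·0.9398²/(2·9.81) = 5.950 m

h_f ≈ 5.95 m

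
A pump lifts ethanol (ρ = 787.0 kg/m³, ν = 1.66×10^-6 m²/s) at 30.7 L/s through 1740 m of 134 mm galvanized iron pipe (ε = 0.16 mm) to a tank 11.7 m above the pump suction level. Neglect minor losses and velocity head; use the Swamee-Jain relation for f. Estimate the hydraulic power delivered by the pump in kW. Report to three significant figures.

P_hyd ≈ 19.2 kW

V = 4Q/(πD²) = 2.177 m/s; Re = 1.76×10^5; ε/D = 0.00119; f = 0.02208
h_f = f(L/D)V²/2g = 69.27 m
Total head H = z + h_f = 11.7 + 69.27 = 80.97 m
P_hyd = ρgQH = 787.0·9.81·0.0307·80.97 = 19.19 kW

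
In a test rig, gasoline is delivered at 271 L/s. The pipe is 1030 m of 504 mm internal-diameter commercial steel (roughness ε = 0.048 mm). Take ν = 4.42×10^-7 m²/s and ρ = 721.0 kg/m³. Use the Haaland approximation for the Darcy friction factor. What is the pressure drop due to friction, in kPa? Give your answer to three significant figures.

Δp ≈ 17.5 kPa

V = 4Q/(πD²) = 4·0.271/(π·0.504²) = 1.358 m/s
Re = VD/ν = 1.358·0.504/4.42×10^-7 = 1.55×10^6 → turbulent
ε/D = 0.048/504 = 9.52×10^-5
Haaland: f = 0.01284
h_f = f(L/D)V²/(2g) = 0.01284·(1030/0.504)·1.358²/(2·9.81) = 2.468 m
Δp = ρg·h_f = 721.0·9.81·2.468 = 17.45 kPa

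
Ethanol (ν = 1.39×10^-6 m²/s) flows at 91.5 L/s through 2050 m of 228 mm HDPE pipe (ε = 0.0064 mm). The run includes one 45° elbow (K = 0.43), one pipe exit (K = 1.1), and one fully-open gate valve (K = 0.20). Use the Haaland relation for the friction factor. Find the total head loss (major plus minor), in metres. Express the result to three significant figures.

V = 4Q/(πD²) = 2.241 m/s; V²/2g = 0.2560 m
Re = 3.68×10^5, ε/D = 2.81×10^-5 → f = 0.01409 (Haaland)
Major: h_f = f(L/D)·V²/2g = 0.01409·8991·0.2560 = 32.42 m
Minor: ΣK = 1.73; h_m = ΣK·V²/2g = 0.4429 m
Total H_L = 32.42 + 0.4429 = 32.86 m

H_L ≈ 32.9 m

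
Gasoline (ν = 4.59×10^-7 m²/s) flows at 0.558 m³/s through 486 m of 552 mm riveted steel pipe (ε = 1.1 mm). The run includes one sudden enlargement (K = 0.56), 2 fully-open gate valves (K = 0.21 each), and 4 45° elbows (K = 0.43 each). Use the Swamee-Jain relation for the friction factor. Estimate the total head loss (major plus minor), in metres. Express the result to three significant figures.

H_L ≈ 6.48 m

V = 4Q/(πD²) = 2.332 m/s; V²/2g = 0.2771 m
Re = 2.80×10^6, ε/D = 0.00199 → f = 0.02350 (Swamee-Jain)
Major: h_f = f(L/D)·V²/2g = 0.02350·880.4·0.2771 = 5.734 m
Minor: ΣK = 2.70; h_m = ΣK·V²/2g = 0.7482 m
Total H_L = 5.734 + 0.7482 = 6.482 m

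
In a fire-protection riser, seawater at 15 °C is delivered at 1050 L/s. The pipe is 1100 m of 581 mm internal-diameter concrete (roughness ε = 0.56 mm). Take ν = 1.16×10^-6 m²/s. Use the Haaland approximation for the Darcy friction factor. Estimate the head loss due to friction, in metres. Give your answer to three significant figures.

V = 4Q/(πD²) = 4·1.05/(π·0.581²) = 3.960 m/s
Re = VD/ν = 3.960·0.581/1.16×10^-6 = 1.98×10^6 → turbulent
ε/D = 0.56/581 = 9.64×10^-4
Haaland: f = 0.01964
h_f = f(L/D)V²/(2g) = 0.01964·(1100/0.581)·3.960²/(2·9.81) = 29.73 m

h_f ≈ 29.7 m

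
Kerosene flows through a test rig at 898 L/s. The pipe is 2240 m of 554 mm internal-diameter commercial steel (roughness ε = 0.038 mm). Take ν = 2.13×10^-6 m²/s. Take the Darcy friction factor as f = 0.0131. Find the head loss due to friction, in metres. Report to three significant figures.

V = 4Q/(πD²) = 4·0.898/(π·0.554²) = 3.725 m/s
h_f = f(L/D)V²/(2g) = 0.01310·(2240/0.554)·3.725²/(2·9.81) = 37.47 m

h_f ≈ 37.5 m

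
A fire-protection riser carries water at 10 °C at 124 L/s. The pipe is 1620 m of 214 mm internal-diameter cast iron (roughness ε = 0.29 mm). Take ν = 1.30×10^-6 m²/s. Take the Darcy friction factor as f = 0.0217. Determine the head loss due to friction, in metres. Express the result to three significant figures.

h_f ≈ 99.5 m

V = 4Q/(πD²) = 4·0.124/(π·0.214²) = 3.447 m/s
h_f = f(L/D)V²/(2g) = 0.02170·(1620/0.214)·3.447²/(2·9.81) = 99.51 m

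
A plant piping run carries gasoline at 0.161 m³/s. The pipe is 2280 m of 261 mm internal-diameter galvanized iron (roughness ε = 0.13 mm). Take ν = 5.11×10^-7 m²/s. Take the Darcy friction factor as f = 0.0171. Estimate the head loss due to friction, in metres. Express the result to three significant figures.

V = 4Q/(πD²) = 4·0.161/(π·0.261²) = 3.009 m/s
h_f = f(L/D)V²/(2g) = 0.01710·(2280/0.261)·3.009²/(2·9.81) = 68.94 m

h_f ≈ 68.9 m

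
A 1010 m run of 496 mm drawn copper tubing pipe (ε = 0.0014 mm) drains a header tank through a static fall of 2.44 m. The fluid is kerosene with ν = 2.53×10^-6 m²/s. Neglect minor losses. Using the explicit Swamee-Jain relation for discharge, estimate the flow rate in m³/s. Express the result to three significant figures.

Q ≈ 0.241 m³/s

Swamee-Jain (Type II): Q = -0.965·√(gD⁵h_f/L)·ln[ε/(3.7D) + √(3.17ν²L/(gD³h_f))]
√(gD⁵h_f/L) = √(9.81·0.496⁵·2.44/1010) = 0.02667
ε/(3.7D) = 7.63×10^-7; √(3.17ν²L/(gD³h_f)) = 8.38×10^-5
Q = -0.965·0.02667·ln(8.453×10^-5) = 0.2414 m³/s
Check: V = 1.25 m/s, Re = 2.45×10^5, f = 0.01497, h_f = 2.42 m ≈ 2.44 m ✓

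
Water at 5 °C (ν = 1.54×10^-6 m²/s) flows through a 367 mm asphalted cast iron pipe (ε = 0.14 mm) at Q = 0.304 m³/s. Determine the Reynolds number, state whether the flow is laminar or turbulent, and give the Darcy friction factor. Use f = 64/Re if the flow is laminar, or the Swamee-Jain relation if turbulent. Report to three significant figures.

V = 4Q/(πD²) = 2.874 m/s
Re = VD/ν = 2.874·0.367/1.54×10^-6 = 6.85×10^5
Re > 4000 → turbulent; ε/D = 3.81×10^-4
Swamee-Jain: f = 0.01670

Re ≈ 6.85×10^5; turbulent; f ≈ 0.0167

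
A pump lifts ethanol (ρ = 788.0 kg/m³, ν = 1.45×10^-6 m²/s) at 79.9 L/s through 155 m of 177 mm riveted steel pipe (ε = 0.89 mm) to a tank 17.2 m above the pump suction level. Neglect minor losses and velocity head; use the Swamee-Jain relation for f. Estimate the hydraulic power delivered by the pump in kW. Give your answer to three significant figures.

P_hyd ≈ 19.6 kW

V = 4Q/(πD²) = 3.247 m/s; Re = 3.96×10^5; ε/D = 0.00503; f = 0.03077
h_f = f(L/D)V²/2g = 14.48 m
Total head H = z + h_f = 17.2 + 14.48 = 31.68 m
P_hyd = ρgQH = 788.0·9.81·0.0799·31.68 = 19.57 kW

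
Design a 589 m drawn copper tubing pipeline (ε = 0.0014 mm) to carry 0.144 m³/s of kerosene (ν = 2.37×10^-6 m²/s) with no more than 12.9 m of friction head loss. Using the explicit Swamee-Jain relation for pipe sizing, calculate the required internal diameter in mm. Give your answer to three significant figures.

Swamee-Jain (Type III): D = 0.66·[ε^1.25·(LQ²/(gh_f))^4.75 + ν·Q^9.4·(L/(gh_f))^5.2]^0.04
LQ²/(gh_f) = 0.09651; L/(gh_f) = 4.654
Term 1 = ε^1.25·(…)^4.75 = 7.23×10^-13; Term 2 = ν·Q^9.4·(…)^5.2 = 8.63×10^-11
D = 0.66·(7.23×10^-13 + 8.63×10^-11)^0.04 = 0.2613 m = 261 mm
Check: V = 2.69 m/s, Re = 2.96×10^5, f = 0.01447, h_f = 12.0 m ≈ 12.9 m ✓

D ≈ 261 mm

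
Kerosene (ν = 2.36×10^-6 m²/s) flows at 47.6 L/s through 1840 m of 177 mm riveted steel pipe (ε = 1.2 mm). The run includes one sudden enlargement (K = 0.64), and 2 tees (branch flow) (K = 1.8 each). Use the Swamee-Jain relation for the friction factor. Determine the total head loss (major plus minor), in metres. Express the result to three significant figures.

H_L ≈ 68.4 m

V = 4Q/(πD²) = 1.935 m/s; V²/2g = 0.1907 m
Re = 1.45×10^5, ε/D = 0.00678 → f = 0.03411 (Swamee-Jain)
Major: h_f = f(L/D)·V²/2g = 0.03411·10395·0.1907 = 67.63 m
Minor: ΣK = 4.24; h_m = ΣK·V²/2g = 0.8087 m
Total H_L = 67.63 + 0.8087 = 68.44 m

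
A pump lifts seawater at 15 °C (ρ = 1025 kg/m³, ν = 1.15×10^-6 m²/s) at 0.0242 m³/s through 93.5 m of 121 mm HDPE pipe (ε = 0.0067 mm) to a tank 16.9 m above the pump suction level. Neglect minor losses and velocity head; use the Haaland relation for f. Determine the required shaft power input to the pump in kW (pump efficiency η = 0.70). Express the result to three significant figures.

P_shaft ≈ 6.82 kW

V = 4Q/(πD²) = 2.105 m/s; Re = 2.21×10^5; ε/D = 5.54×10^-5; f = 0.01559
h_f = f(L/D)V²/2g = 2.720 m
Total head H = z + h_f = 16.9 + 2.720 = 19.62 m
P_hyd = ρgQH = 1025·9.81·0.0242·19.62 = 4.774 kW
P_shaft = P_hyd/η = 4.774/0.70 = 6.820 kW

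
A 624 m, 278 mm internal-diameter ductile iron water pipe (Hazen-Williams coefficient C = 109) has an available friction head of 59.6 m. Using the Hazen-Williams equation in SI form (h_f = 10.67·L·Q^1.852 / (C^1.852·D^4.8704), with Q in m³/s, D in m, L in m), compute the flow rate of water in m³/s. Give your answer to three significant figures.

Rearranging: Q = [h_f·C^1.852·D^4.8704 / (10.67·L)]^(1/1.852)
Q = [59.6·109^1.852·0.278^4.8704 / (10.67·624)]^0.540 = 0.2948 m³/s

Q ≈ 0.295 m³/s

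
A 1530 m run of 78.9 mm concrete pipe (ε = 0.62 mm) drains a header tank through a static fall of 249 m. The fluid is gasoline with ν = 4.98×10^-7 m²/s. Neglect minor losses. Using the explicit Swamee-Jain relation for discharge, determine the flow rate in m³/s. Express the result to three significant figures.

Q ≈ 0.0131 m³/s

Swamee-Jain (Type II): Q = -0.965·√(gD⁵h_f/L)·ln[ε/(3.7D) + √(3.17ν²L/(gD³h_f))]
√(gD⁵h_f/L) = √(9.81·0.0789⁵·249/1530) = 0.002209
ε/(3.7D) = 0.00212; √(3.17ν²L/(gD³h_f)) = 3.17×10^-5
Q = -0.965·0.002209·ln(0.002155) = 0.01309 m³/s
Check: V = 2.68 m/s, Re = 4.24×10^5, f = 0.03526, h_f = 250 m ≈ 249 m ✓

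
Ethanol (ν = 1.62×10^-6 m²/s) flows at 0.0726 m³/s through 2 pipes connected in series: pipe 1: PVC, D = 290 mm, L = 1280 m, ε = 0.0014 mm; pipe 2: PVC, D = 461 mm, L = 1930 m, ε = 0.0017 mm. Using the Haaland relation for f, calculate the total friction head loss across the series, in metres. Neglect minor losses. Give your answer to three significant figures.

H ≈ 4.92 m

Pipe 1: V = 1.099 m/s, Re = 1.97×10^5, ε/D = 4.83×10^-6, f = 0.01558, h_1 = f(L/D)V²/2g = 4.233 m
Pipe 2: V = 0.4350 m/s, Re = 1.24×10^5, ε/D = 3.69×10^-6, f = 0.01707, h_2 = f(L/D)V²/2g = 0.6891 m
Series → Q common, losses add: H = Σh = 4.922 m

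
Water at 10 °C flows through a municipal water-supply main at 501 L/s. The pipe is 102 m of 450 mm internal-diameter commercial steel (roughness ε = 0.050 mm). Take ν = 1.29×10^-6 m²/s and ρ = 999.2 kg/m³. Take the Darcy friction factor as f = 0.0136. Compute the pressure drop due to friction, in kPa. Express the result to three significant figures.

V = 4Q/(πD²) = 4·0.501/(π·0.450²) = 3.150 m/s
h_f = f(L/D)V²/(2g) = 0.01360·(102/0.450)·3.150²/(2·9.81) = 1.559 m
Δp = ρg·h_f = 999.2·9.81·1.559 = 15.28 kPa

Δp ≈ 15.3 kPa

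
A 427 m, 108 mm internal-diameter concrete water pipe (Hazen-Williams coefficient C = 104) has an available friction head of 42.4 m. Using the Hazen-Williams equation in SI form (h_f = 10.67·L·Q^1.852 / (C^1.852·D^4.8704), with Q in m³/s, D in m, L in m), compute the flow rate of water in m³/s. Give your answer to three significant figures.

Q ≈ 0.0239 m³/s

Rearranging: Q = [h_f·C^1.852·D^4.8704 / (10.67·L)]^(1/1.852)
Q = [42.4·104^1.852·0.108^4.8704 / (10.67·427)]^0.540 = 0.02390 m³/s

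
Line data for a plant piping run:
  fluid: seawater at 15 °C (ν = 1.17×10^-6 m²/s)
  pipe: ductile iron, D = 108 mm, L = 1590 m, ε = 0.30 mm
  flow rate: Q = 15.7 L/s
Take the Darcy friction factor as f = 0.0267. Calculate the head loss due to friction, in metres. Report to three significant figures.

h_f ≈ 58.8 m

V = 4Q/(πD²) = 4·0.0157/(π·0.108²) = 1.714 m/s
h_f = f(L/D)V²/(2g) = 0.02670·(1590/0.108)·1.714²/(2·9.81) = 58.85 m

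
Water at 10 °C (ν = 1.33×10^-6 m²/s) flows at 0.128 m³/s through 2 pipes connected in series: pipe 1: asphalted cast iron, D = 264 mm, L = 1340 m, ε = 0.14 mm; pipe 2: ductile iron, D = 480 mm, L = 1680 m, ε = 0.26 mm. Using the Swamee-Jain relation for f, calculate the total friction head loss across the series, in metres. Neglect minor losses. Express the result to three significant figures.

Pipe 1: V = 2.338 m/s, Re = 4.64×10^5, ε/D = 5.30×10^-4, f = 0.01803, h_1 = f(L/D)V²/2g = 25.50 m
Pipe 2: V = 0.7074 m/s, Re = 2.55×10^5, ε/D = 5.42×10^-4, f = 0.01878, h_2 = f(L/D)V²/2g = 1.676 m
Series → Q common, losses add: H = Σh = 27.18 m

H ≈ 27.2 m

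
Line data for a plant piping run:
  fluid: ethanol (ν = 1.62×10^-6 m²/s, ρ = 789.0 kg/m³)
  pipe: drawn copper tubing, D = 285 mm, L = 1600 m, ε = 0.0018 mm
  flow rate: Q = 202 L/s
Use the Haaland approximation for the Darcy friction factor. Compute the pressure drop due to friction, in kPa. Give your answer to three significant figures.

Δp ≈ 286 kPa

V = 4Q/(πD²) = 4·0.202/(π·0.285²) = 3.166 m/s
Re = VD/ν = 3.166·0.285/1.62×10^-6 = 5.57×10^5 → turbulent
ε/D = 0.0018/285 = 6.32×10^-6
Haaland: f = 0.01289
h_f = f(L/D)V²/(2g) = 0.01289·(1600/0.285)·3.166²/(2·9.81) = 36.98 m
Δp = ρg·h_f = 789.0·9.81·36.98 = 286.2 kPa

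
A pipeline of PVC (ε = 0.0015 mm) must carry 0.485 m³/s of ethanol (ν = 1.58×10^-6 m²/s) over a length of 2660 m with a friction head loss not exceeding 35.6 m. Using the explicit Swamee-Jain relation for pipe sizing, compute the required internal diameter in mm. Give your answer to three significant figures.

Swamee-Jain (Type III): D = 0.66·[ε^1.25·(LQ²/(gh_f))^4.75 + ν·Q^9.4·(L/(gh_f))^5.2]^0.04
LQ²/(gh_f) = 1.792; L/(gh_f) = 7.617
Term 1 = ε^1.25·(…)^4.75 = 8.38×10^-7; Term 2 = ν·Q^9.4·(…)^5.2 = 6.76×10^-5
D = 0.66·(8.38×10^-7 + 6.76×10^-5)^0.04 = 0.4497 m = 450 mm
Check: V = 3.05 m/s, Re = 8.69×10^5, f = 0.01196, h_f = 33.6 m ≈ 35.6 m ✓

D ≈ 450 mm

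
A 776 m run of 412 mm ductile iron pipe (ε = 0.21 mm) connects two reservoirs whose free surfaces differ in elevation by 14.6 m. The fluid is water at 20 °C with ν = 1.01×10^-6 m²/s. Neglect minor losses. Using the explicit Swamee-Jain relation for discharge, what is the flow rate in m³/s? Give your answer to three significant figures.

Q ≈ 0.397 m³/s

Swamee-Jain (Type II): Q = -0.965·√(gD⁵h_f/L)·ln[ε/(3.7D) + √(3.17ν²L/(gD³h_f))]
√(gD⁵h_f/L) = √(9.81·0.412⁵·14.6/776) = 0.04681
ε/(3.7D) = 1.38×10^-4; √(3.17ν²L/(gD³h_f)) = 1.58×10^-5
Q = -0.965·0.04681·ln(1.536×10^-4) = 0.3966 m³/s
Check: V = 2.98 m/s, Re = 1.21×10^6, f = 0.01727, h_f = 14.7 m ≈ 14.6 m ✓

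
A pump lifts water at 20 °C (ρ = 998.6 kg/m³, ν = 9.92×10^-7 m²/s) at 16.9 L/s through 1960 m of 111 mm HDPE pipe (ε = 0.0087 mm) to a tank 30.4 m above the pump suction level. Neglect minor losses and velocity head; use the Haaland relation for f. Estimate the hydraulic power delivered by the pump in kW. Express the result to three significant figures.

V = 4Q/(πD²) = 1.746 m/s; Re = 1.95×10^5; ε/D = 7.84×10^-5; f = 0.01610
h_f = f(L/D)V²/2g = 44.18 m
Total head H = z + h_f = 30.4 + 44.18 = 74.58 m
P_hyd = ρgQH = 998.6·9.81·0.0169·74.58 = 12.35 kW

P_hyd ≈ 12.3 kW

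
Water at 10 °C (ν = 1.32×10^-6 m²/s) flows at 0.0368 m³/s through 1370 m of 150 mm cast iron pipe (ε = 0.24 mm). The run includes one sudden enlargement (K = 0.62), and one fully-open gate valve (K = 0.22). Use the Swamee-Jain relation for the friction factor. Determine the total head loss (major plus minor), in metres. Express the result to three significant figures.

H_L ≈ 46.9 m

V = 4Q/(πD²) = 2.082 m/s; V²/2g = 0.2210 m
Re = 2.37×10^5, ε/D = 0.00160 → f = 0.02313 (Swamee-Jain)
Major: h_f = f(L/D)·V²/2g = 0.02313·9133·0.2210 = 46.70 m
Minor: ΣK = 0.840; h_m = ΣK·V²/2g = 0.1857 m
Total H_L = 46.70 + 0.1857 = 46.89 m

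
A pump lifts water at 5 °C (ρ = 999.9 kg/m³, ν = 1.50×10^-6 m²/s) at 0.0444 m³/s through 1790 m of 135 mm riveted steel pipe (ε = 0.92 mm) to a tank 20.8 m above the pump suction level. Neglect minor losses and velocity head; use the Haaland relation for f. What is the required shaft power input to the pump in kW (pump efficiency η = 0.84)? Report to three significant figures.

P_shaft ≈ 125 kW

V = 4Q/(πD²) = 3.102 m/s; Re = 2.79×10^5; ε/D = 0.00681; f = 0.03375
h_f = f(L/D)V²/2g = 219.5 m
Total head H = z + h_f = 20.8 + 219.5 = 240.3 m
P_hyd = ρgQH = 999.9·9.81·0.0444·240.3 = 104.6 kW
P_shaft = P_hyd/η = 104.6/0.84 = 124.6 kW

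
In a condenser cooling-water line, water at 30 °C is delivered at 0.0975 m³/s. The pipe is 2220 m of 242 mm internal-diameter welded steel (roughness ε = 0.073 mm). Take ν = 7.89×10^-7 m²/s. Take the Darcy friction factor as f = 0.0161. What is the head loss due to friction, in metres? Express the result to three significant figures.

h_f ≈ 33.8 m

V = 4Q/(πD²) = 4·0.0975/(π·0.242²) = 2.120 m/s
h_f = f(L/D)V²/(2g) = 0.01610·(2220/0.242)·2.120²/(2·9.81) = 33.82 m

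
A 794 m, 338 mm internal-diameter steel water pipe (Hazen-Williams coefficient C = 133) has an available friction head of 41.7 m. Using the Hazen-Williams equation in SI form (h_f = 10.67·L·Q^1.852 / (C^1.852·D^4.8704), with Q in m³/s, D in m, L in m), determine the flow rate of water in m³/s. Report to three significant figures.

Rearranging: Q = [h_f·C^1.852·D^4.8704 / (10.67·L)]^(1/1.852)
Q = [41.7·133^1.852·0.338^4.8704 / (10.67·794)]^0.540 = 0.4354 m³/s

Q ≈ 0.435 m³/s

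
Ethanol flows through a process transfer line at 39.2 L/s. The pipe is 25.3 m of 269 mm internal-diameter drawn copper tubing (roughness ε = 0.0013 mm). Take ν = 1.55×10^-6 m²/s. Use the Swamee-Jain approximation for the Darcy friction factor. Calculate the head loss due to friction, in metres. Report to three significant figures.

h_f ≈ 0.0393 m

V = 4Q/(πD²) = 4·0.0392/(π·0.269²) = 0.6897 m/s
Re = VD/ν = 0.6897·0.269/1.55×10^-6 = 1.20×10^5 → turbulent
ε/D = 0.0013/269 = 4.83×10^-6
Swamee-Jain: f = 0.01724
h_f = f(L/D)V²/(2g) = 0.01724·(25.3/0.269)·0.6897²/(2·9.81) = 0.03932 m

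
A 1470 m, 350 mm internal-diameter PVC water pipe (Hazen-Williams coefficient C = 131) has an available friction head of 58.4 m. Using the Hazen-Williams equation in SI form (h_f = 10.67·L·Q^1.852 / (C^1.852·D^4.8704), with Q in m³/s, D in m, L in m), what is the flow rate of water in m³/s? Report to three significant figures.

Q ≈ 0.404 m³/s

Rearranging: Q = [h_f·C^1.852·D^4.8704 / (10.67·L)]^(1/1.852)
Q = [58.4·131^1.852·0.350^4.8704 / (10.67·1470)]^0.540 = 0.4043 m³/s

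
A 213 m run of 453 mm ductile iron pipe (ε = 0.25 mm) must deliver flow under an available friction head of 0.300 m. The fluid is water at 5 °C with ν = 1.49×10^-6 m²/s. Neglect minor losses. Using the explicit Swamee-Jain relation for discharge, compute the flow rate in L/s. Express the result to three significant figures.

Q ≈ 132 L/s

Swamee-Jain (Type II): Q = -0.965·√(gD⁵h_f/L)·ln[ε/(3.7D) + √(3.17ν²L/(gD³h_f))]
√(gD⁵h_f/L) = √(9.81·0.453⁵·0.300/213) = 0.01623
ε/(3.7D) = 1.49×10^-4; √(3.17ν²L/(gD³h_f)) = 7.40×10^-5
Q = -0.965·0.01623·ln(2.232×10^-4) = 0.1317 m³/s
Check: V = 0.817 m/s, Re = 2.48×10^5, f = 0.01887, h_f = 0.302 m ≈ 0.300 m ✓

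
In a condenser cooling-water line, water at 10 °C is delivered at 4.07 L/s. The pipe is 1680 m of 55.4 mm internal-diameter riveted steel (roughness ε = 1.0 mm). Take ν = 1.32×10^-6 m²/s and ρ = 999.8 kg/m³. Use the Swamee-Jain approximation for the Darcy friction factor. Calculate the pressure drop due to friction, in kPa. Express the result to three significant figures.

V = 4Q/(πD²) = 4·0.00407/(π·0.0554²) = 1.688 m/s
Re = VD/ν = 1.688·0.0554/1.32×10^-6 = 7.09×10^4 → turbulent
ε/D = 1.0/55.4 = 0.0181
Swamee-Jain: f = 0.04766
h_f = f(L/D)V²/(2g) = 0.04766·(1680/0.0554)·1.688²/(2·9.81) = 210.0 m
Δp = ρg·h_f = 999.8·9.81·210.0 = 2060 kPa

Δp ≈ 2060 kPa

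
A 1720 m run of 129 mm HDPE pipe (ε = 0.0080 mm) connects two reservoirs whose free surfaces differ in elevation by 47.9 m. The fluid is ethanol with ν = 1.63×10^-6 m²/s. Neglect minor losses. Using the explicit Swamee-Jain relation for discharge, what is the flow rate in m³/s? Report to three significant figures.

Swamee-Jain (Type II): Q = -0.965·√(gD⁵h_f/L)·ln[ε/(3.7D) + √(3.17ν²L/(gD³h_f))]
√(gD⁵h_f/L) = √(9.81·0.129⁵·47.9/1720) = 0.003124
ε/(3.7D) = 1.68×10^-5; √(3.17ν²L/(gD³h_f)) = 1.20×10^-4
Q = -0.965·0.003124·ln(1.366×10^-4) = 0.02683 m³/s
Check: V = 2.05 m/s, Re = 1.62×10^5, f = 0.01667, h_f = 47.7 m ≈ 47.9 m ✓

Q ≈ 0.0268 m³/s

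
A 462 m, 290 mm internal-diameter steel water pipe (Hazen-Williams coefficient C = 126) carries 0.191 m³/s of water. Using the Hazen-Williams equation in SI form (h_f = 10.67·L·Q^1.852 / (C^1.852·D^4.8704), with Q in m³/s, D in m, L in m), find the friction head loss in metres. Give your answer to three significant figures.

h_f = 10.67·462·0.191^1.852 / (126^1.852·0.290^4.8704) = 12.30 m

h_f ≈ 12.3 m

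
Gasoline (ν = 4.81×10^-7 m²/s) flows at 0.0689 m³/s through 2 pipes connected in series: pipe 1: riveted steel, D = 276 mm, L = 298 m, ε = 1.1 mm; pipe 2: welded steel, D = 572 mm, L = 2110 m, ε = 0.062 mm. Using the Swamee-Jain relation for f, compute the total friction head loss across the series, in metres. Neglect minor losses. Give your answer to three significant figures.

H ≈ 2.30 m

Pipe 1: V = 1.152 m/s, Re = 6.61×10^5, ε/D = 0.00399, f = 0.02864, h_1 = f(L/D)V²/2g = 2.090 m
Pipe 2: V = 0.2681 m/s, Re = 3.19×10^5, ε/D = 1.08×10^-4, f = 0.01539, h_2 = f(L/D)V²/2g = 0.2080 m
Series → Q common, losses add: H = Σh = 2.298 m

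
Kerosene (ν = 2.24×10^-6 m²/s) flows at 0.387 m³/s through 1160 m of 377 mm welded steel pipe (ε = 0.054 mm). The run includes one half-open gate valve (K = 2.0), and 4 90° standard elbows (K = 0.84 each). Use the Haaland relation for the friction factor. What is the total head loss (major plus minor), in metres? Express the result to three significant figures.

V = 4Q/(πD²) = 3.467 m/s; V²/2g = 0.6126 m
Re = 5.83×10^5, ε/D = 1.43×10^-4 → f = 0.01452 (Haaland)
Major: h_f = f(L/D)·V²/2g = 0.01452·3077·0.6126 = 27.36 m
Minor: ΣK = 5.36; h_m = ΣK·V²/2g = 3.284 m
Total H_L = 27.36 + 3.284 = 30.65 m

H_L ≈ 30.6 m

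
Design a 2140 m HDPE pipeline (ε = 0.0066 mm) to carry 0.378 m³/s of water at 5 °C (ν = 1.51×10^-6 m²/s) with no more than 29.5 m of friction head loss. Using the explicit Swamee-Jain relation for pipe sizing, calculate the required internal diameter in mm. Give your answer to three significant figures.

D ≈ 407 mm

Swamee-Jain (Type III): D = 0.66·[ε^1.25·(LQ²/(gh_f))^4.75 + ν·Q^9.4·(L/(gh_f))^5.2]^0.04
LQ²/(gh_f) = 1.057; L/(gh_f) = 7.395
Term 1 = ε^1.25·(…)^4.75 = 4.34×10^-7; Term 2 = ν·Q^9.4·(…)^5.2 = 5.32×10^-6
D = 0.66·(4.34×10^-7 + 5.32×10^-6)^0.04 = 0.4073 m = 407 mm
Check: V = 2.90 m/s, Re = 7.83×10^5, f = 0.01244, h_f = 28.0 m ≈ 29.5 m ✓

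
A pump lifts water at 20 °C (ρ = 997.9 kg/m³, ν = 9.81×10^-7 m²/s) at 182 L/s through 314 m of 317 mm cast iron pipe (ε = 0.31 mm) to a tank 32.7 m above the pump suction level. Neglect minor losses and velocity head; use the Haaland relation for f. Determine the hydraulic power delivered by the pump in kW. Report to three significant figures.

P_hyd ≈ 67.8 kW

V = 4Q/(πD²) = 2.306 m/s; Re = 7.45×10^5; ε/D = 9.78×10^-4; f = 0.01993
h_f = f(L/D)V²/2g = 5.350 m
Total head H = z + h_f = 32.7 + 5.350 = 38.05 m
P_hyd = ρgQH = 997.9·9.81·0.182·38.05 = 67.79 kW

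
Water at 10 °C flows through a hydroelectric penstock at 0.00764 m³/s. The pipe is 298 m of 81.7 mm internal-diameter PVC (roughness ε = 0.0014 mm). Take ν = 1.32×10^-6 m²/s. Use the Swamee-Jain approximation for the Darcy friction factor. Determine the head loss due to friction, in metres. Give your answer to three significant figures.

V = 4Q/(πD²) = 4·0.00764/(π·0.0817²) = 1.457 m/s
Re = VD/ν = 1.457·0.0817/1.32×10^-6 = 9.02×10^4 → turbulent
ε/D = 0.0014/81.7 = 1.71×10^-5
Swamee-Jain: f = 0.01835
h_f = f(L/D)V²/(2g) = 0.01835·(298/0.0817)·1.457²/(2·9.81) = 7.246 m

h_f ≈ 7.25 m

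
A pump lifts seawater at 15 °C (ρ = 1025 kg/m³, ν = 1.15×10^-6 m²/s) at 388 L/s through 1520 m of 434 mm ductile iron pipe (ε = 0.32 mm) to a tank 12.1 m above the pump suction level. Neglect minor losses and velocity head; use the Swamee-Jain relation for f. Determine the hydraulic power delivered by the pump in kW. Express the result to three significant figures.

V = 4Q/(πD²) = 2.623 m/s; Re = 9.90×10^5; ε/D = 7.37×10^-4; f = 0.01873
h_f = f(L/D)V²/2g = 23.01 m
Total head H = z + h_f = 12.1 + 23.01 = 35.11 m
P_hyd = ρgQH = 1025·9.81·0.388·35.11 = 137.0 kW

P_hyd ≈ 137 kW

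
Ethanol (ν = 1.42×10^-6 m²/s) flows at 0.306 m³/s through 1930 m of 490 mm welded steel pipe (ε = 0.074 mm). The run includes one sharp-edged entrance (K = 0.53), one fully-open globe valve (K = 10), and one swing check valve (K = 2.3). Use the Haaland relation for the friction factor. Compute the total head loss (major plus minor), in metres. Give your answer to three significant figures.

V = 4Q/(πD²) = 1.623 m/s; V²/2g = 0.1342 m
Re = 5.60×10^5, ε/D = 1.51×10^-4 → f = 0.01465 (Haaland)
Major: h_f = f(L/D)·V²/2g = 0.01465·3939·0.1342 = 7.747 m
Minor: ΣK = 12.8; h_m = ΣK·V²/2g = 1.722 m
Total H_L = 7.747 + 1.722 = 9.469 m

H_L ≈ 9.47 m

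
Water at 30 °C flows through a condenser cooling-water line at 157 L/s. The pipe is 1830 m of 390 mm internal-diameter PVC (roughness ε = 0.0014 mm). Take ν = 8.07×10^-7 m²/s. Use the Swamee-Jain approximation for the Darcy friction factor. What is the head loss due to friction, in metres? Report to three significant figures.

V = 4Q/(πD²) = 4·0.157/(π·0.390²) = 1.314 m/s
Re = VD/ν = 1.314·0.390/8.07×10^-7 = 6.35×10^5 → turbulent
ε/D = 0.0014/390 = 3.59×10^-6
Swamee-Jain: f = 0.01262
h_f = f(L/D)V²/(2g) = 0.01262·(1830/0.390)·1.314²/(2·9.81) = 5.211 m

h_f ≈ 5.21 m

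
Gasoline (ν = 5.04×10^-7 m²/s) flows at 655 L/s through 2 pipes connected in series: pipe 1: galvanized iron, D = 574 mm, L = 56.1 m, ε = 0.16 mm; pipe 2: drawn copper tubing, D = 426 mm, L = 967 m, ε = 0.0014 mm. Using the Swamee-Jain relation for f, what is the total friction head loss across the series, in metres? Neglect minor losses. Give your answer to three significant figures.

H ≈ 23.8 m

Pipe 1: V = 2.531 m/s, Re = 2.88×10^6, ε/D = 2.79×10^-4, f = 0.01506, h_1 = f(L/D)V²/2g = 0.4805 m
Pipe 2: V = 4.595 m/s, Re = 3.88×10^6, ε/D = 3.29×10^-6, f = 0.009545, h_2 = f(L/D)V²/2g = 23.32 m
Series → Q common, losses add: H = Σh = 23.80 m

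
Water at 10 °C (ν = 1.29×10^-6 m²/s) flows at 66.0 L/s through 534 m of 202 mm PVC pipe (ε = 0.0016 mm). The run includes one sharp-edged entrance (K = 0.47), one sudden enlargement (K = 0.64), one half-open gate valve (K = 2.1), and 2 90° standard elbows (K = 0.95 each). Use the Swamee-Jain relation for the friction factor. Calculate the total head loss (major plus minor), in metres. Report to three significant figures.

H_L ≈ 9.26 m

V = 4Q/(πD²) = 2.059 m/s; V²/2g = 0.2162 m
Re = 3.22×10^5, ε/D = 7.92×10^-6 → f = 0.01428 (Swamee-Jain)
Major: h_f = f(L/D)·V²/2g = 0.01428·2644·0.2162 = 8.160 m
Minor: ΣK = 5.11; h_m = ΣK·V²/2g = 1.105 m
Total H_L = 8.160 + 1.105 = 9.265 m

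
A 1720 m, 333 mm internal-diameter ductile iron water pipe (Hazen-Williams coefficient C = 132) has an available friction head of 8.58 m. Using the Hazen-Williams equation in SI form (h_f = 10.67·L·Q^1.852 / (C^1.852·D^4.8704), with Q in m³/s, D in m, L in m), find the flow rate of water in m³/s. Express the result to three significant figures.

Q ≈ 0.117 m³/s

Rearranging: Q = [h_f·C^1.852·D^4.8704 / (10.67·L)]^(1/1.852)
Q = [8.58·132^1.852·0.333^4.8704 / (10.67·1720)]^0.540 = 0.1166 m³/s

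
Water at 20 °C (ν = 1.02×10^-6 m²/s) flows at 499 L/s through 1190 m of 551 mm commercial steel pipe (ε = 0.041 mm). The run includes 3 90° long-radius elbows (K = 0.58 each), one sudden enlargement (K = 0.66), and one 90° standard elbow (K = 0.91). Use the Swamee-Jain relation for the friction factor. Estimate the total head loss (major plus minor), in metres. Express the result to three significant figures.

V = 4Q/(πD²) = 2.093 m/s; V²/2g = 0.2232 m
Re = 1.13×10^6, ε/D = 7.44×10^-5 → f = 0.01296 (Swamee-Jain)
Major: h_f = f(L/D)·V²/2g = 0.01296·2160·0.2232 = 6.249 m
Minor: ΣK = 3.31; h_m = ΣK·V²/2g = 0.7388 m
Total H_L = 6.249 + 0.7388 = 6.987 m

H_L ≈ 6.99 m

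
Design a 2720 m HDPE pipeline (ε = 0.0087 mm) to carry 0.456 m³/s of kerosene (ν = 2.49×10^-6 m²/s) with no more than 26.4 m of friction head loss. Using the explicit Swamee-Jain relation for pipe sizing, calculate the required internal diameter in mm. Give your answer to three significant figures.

Swamee-Jain (Type III): D = 0.66·[ε^1.25·(LQ²/(gh_f))^4.75 + ν·Q^9.4·(L/(gh_f))^5.2]^0.04
LQ²/(gh_f) = 2.184; L/(gh_f) = 10.50
Term 1 = ε^1.25·(…)^4.75 = 1.93×10^-5; Term 2 = ν·Q^9.4·(…)^5.2 = 3.17×10^-4
D = 0.66·(1.93×10^-5 + 3.17×10^-4)^0.04 = 0.4793 m = 479 mm
Check: V = 2.53 m/s, Re = 4.86×10^5, f = 0.01344, h_f = 24.8 m ≈ 26.4 m ✓

D ≈ 479 mm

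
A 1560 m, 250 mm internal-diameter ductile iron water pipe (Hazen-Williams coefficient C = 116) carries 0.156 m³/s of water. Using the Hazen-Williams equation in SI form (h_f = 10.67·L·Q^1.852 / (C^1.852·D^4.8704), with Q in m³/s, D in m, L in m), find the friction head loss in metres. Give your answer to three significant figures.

h_f = 10.67·1560·0.156^1.852 / (116^1.852·0.250^4.8704) = 68.53 m

h_f ≈ 68.5 m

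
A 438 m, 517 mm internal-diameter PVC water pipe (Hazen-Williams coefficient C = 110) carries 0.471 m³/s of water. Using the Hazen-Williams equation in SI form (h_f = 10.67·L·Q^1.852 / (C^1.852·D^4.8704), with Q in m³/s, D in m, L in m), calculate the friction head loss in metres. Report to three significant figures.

h_f = 10.67·438·0.471^1.852 / (110^1.852·0.517^4.8704) = 4.773 m

h_f ≈ 4.77 m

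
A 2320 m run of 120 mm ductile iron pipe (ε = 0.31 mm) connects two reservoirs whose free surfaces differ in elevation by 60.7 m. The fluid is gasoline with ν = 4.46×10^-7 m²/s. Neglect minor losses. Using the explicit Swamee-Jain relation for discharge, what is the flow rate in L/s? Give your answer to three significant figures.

Swamee-Jain (Type II): Q = -0.965·√(gD⁵h_f/L)·ln[ε/(3.7D) + √(3.17ν²L/(gD³h_f))]
√(gD⁵h_f/L) = √(9.81·0.120⁵·60.7/2320) = 0.002527
ε/(3.7D) = 6.98×10^-4; √(3.17ν²L/(gD³h_f)) = 3.77×10^-5
Q = -0.965·0.002527·ln(7.359×10^-4) = 0.01759 m³/s
Check: V = 1.56 m/s, Re = 4.19×10^5, f = 0.02558, h_f = 61.0 m ≈ 60.7 m ✓

Q ≈ 17.6 L/s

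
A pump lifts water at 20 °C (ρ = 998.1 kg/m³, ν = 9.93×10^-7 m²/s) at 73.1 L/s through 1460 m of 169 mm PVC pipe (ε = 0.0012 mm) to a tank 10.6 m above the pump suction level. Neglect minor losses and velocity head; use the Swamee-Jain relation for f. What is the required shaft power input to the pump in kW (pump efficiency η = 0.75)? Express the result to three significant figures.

P_shaft ≈ 68.0 kW

V = 4Q/(πD²) = 3.259 m/s; Re = 5.55×10^5; ε/D = 7.10×10^-6; f = 0.01297
h_f = f(L/D)V²/2g = 60.67 m
Total head H = z + h_f = 10.6 + 60.67 = 71.27 m
P_hyd = ρgQH = 998.1·9.81·0.0731·71.27 = 51.01 kW
P_shaft = P_hyd/η = 51.01/0.75 = 68.01 kW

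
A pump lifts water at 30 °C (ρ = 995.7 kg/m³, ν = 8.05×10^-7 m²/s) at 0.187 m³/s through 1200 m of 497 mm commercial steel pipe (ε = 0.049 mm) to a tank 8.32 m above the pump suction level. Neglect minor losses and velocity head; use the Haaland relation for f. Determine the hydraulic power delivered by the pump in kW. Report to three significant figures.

P_hyd ≈ 18.1 kW

V = 4Q/(πD²) = 0.9639 m/s; Re = 5.95×10^5; ε/D = 9.86×10^-5; f = 0.01397
h_f = f(L/D)V²/2g = 1.598 m
Total head H = z + h_f = 8.32 + 1.598 = 9.918 m
P_hyd = ρgQH = 995.7·9.81·0.187·9.918 = 18.12 kW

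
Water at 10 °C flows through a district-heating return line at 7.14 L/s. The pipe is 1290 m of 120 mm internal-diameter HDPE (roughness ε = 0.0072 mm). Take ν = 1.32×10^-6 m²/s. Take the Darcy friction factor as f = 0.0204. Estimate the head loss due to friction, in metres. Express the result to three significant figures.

V = 4Q/(πD²) = 4·0.00714/(π·0.120²) = 0.6313 m/s
h_f = f(L/D)V²/(2g) = 0.02040·(1290/0.120)·0.6313²/(2·9.81) = 4.455 m

h_f ≈ 4.45 m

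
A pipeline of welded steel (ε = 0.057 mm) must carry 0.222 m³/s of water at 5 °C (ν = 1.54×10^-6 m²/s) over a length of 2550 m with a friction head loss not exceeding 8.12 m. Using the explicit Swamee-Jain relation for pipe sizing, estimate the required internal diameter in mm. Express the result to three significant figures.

D ≈ 460 mm

Swamee-Jain (Type III): D = 0.66·[ε^1.25·(LQ²/(gh_f))^4.75 + ν·Q^9.4·(L/(gh_f))^5.2]^0.04
LQ²/(gh_f) = 1.578; L/(gh_f) = 32.01
Term 1 = ε^1.25·(…)^4.75 = 4.32×10^-5; Term 2 = ν·Q^9.4·(…)^5.2 = 7.43×10^-5
D = 0.66·(4.32×10^-5 + 7.43×10^-5)^0.04 = 0.4596 m = 460 mm
Check: V = 1.34 m/s, Re = 3.99×10^5, f = 0.01512, h_f = 7.66 m ≈ 8.12 m ✓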